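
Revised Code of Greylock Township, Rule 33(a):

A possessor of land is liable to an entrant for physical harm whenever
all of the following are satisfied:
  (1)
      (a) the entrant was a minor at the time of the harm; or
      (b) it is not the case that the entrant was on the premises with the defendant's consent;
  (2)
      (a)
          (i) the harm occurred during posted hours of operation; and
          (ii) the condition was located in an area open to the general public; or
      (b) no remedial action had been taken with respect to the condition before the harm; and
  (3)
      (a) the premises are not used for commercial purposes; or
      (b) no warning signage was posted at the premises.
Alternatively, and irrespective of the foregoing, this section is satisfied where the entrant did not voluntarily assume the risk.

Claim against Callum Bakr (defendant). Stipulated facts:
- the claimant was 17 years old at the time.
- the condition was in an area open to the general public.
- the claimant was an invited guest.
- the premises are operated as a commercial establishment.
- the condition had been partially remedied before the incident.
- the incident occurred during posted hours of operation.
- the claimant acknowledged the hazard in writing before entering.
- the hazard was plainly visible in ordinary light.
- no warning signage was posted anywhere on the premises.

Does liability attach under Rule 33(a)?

Yes — liable.

(a) entrant a minor — met.
(b) not (consent to enter) — not met.
(1): T OR F → true.
(i) during posted hours — holds.
(ii) public area — met.
(a) = T AND T = true.
(b) no remedial action — not met.
(2) = T OR F = true.
(a) not (commercial use) — not satisfied.
(b) no signage posted — met.
So (3) is satisfied (F OR T).
So Overall is satisfied (T AND T AND T).
Exception (no assumed risk) — not satisfied.
Result: main true OR exception false → true.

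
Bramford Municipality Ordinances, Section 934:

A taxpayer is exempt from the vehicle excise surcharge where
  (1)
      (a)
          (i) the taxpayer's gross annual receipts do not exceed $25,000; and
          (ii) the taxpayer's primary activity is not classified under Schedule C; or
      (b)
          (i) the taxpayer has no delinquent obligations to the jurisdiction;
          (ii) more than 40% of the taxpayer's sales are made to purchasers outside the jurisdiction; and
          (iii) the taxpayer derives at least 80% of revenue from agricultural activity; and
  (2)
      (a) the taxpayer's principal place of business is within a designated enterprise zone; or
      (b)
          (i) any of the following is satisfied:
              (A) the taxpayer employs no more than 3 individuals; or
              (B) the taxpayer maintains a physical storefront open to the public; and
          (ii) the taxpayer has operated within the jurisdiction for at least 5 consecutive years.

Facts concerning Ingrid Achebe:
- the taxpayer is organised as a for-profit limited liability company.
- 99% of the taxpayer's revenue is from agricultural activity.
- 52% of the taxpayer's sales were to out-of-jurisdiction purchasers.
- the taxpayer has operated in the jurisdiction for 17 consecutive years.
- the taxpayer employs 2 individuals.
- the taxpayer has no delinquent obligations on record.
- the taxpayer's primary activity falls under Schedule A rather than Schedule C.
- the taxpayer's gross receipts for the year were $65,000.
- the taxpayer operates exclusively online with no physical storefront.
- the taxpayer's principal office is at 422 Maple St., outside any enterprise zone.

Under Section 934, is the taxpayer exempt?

Yes — exempt.

(i) receipts ≤ $25,000 — not met.
(ii) not (Schedule C activity) — satisfied.
So (a) is not satisfied (F AND T).
(i) no delinquency — satisfied.
(ii) >40% out-of-jur. sales — met.
(iii) ≥80% agricultural — holds.
(b): T AND T AND T → true.
(1) = F OR T = true.
(a) in enterprise zone — not satisfied.
(A) ≤ 3 employees — met.
(B) has storefront — fails.
(i): T OR F → true.
(ii) ≥ 5 yrs in jurisdiction — satisfied.
So (b) is satisfied (T AND T).
(2) = F OR T = true.
Overall: T AND T → true.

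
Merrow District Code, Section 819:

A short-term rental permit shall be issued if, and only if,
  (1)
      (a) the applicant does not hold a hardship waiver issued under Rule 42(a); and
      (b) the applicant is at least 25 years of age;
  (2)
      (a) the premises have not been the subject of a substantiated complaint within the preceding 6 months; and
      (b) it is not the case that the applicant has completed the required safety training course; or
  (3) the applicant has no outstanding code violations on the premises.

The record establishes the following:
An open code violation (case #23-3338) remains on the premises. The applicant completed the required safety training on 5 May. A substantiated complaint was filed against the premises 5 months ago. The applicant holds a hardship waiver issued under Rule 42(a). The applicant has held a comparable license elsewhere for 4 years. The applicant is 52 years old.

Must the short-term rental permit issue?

No — denied.

(a) not (hardship waiver) — not met.
(b) age ≥ 25 — satisfied.
(1) = F AND T = false.
(a) no complaint in 6 mo. — not satisfied.
(b) not (safety training) — not satisfied.
So (2) is not satisfied (F AND F).
(3) no code violations — not satisfied.
Overall: F OR F OR F → false.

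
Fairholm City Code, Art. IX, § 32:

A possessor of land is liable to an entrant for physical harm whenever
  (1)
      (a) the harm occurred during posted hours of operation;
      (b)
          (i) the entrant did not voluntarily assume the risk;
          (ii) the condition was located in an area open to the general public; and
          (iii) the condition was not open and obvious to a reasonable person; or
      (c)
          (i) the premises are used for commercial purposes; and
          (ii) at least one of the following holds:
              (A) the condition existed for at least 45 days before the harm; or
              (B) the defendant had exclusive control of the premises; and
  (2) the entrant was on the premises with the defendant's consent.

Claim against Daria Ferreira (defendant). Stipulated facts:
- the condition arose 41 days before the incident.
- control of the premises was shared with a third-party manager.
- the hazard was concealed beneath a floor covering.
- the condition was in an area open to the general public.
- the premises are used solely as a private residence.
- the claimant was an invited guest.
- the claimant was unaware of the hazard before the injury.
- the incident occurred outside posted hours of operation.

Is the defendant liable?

Yes — liable.

(a) during posted hours — not satisfied.
(i) no assumed risk — holds.
(ii) public area — holds.
(iii) not open/obvious — met.
(b): T AND T AND T → true.
(i) commercial use — fails.
(A) condition ≥45 days old — not satisfied.
(B) exclusive control — fails.
So (ii) is not satisfied (F OR F).
So (c) is not satisfied (F AND F).
(1) = F OR T OR F = true.
(2) consent to enter — met.
So Overall is satisfied (T AND T).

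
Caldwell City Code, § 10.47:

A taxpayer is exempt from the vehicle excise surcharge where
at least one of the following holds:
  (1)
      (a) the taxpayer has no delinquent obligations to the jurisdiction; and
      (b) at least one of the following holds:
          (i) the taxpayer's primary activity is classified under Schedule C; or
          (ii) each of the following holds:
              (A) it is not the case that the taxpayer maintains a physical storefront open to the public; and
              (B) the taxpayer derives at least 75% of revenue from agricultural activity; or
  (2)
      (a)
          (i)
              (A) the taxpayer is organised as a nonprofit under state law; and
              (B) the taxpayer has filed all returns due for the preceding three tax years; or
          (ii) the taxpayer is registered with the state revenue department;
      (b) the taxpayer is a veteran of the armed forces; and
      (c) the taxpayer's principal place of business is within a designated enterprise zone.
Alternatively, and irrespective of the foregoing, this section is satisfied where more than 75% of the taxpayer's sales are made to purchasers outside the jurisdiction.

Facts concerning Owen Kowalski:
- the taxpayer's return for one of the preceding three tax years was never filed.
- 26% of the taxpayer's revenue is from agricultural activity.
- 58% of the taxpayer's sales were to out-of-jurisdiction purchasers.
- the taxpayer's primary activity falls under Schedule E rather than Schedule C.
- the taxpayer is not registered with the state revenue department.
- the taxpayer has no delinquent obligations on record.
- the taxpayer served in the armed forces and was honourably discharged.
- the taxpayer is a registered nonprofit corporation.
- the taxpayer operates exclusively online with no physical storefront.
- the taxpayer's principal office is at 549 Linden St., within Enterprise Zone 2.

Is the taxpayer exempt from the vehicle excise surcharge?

(a) no delinquency — holds.
(i) Schedule C activity — not met.
(A) not (has storefront) — satisfied.
(B) ≥75% agricultural — fails.
(ii): T AND F → false.
(b) = F OR F = false.
(1) = T AND F = false.
(A) nonprofit — met.
(B) returns current — not satisfied.
So (i) is not satisfied (T AND F).
(ii) state-registered — not met.
(a): F OR F → false.
(b) veteran — holds.
(c) in enterprise zone — holds.
(2) = F AND T AND T = false.
Overall: F OR F → false.
Exception (>75% out-of-jur. sales) — not satisfied.
Result: main false OR exception false → false.

No — not exempt.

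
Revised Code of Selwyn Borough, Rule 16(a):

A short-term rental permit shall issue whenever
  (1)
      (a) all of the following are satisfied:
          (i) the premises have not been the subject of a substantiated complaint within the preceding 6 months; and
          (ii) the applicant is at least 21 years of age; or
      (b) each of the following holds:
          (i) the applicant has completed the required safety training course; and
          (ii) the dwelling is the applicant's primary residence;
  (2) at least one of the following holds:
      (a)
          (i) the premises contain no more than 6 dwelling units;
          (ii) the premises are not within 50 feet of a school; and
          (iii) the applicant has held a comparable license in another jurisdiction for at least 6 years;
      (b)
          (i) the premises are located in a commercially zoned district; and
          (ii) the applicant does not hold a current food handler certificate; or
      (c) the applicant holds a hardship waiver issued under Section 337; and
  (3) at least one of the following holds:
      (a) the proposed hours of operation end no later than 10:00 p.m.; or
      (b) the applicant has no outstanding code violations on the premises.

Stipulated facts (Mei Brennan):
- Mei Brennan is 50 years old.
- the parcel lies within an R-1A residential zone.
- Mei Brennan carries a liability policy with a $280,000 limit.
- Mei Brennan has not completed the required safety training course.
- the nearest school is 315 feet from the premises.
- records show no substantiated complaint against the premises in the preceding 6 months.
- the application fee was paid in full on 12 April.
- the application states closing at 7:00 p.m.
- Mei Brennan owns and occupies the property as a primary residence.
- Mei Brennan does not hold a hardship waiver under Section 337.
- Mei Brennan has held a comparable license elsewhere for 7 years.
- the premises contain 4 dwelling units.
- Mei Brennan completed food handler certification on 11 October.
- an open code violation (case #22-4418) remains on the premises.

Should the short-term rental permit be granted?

(i) no complaint in 6 mo. — satisfied.
(ii) age ≥ 21 — holds.
(a) = T AND T = true.
(i) safety training — not satisfied.
(ii) primary residence — holds.
(b) = F AND T = false.
So (1) is satisfied (T OR F).
(i) ≤ 6 units — holds.
(ii) ≥50 ft from school — holds.
(iii) prior license ≥ 6 yr — holds.
So (a) is satisfied (T AND T AND T).
(i) commercially zoned — fails.
(ii) not (food handler cert.) — not satisfied.
(b): F AND F → false.
(c) hardship waiver — not met.
(2): T OR F OR F → true.
(a) closes by 10 p.m. — satisfied.
(b) no code violations — not met.
So (3) is satisfied (T OR F).
So Overall is satisfied (T AND T AND T).

Yes — granted.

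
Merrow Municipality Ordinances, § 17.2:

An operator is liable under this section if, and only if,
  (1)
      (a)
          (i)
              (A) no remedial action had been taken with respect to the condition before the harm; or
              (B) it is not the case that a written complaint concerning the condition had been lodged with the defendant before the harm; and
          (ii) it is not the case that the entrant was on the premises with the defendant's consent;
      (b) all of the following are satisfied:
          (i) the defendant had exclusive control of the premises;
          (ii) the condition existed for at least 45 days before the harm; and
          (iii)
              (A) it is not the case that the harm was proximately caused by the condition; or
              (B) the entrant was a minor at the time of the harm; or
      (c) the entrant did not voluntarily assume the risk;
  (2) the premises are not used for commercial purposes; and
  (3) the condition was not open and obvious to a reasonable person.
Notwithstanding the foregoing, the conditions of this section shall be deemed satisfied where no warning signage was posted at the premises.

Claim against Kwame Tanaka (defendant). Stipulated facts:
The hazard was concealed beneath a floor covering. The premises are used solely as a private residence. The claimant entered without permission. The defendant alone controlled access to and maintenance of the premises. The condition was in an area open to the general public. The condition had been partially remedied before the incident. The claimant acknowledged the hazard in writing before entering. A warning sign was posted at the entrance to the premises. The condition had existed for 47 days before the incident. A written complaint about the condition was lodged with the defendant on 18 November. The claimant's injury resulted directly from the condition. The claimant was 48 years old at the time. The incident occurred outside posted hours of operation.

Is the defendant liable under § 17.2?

(A) no remedial action — not satisfied.
(B) not (complaint lodged) — not satisfied.
(i): F OR F → false.
(ii) not (consent to enter) — holds.
So (a) is not satisfied (F AND T).
(i) exclusive control — satisfied.
(ii) condition ≥45 days old — met.
(A) not (proximate cause) — not met.
(B) entrant a minor — fails.
(iii): F OR F → false.
(b) = T AND T AND F = false.
(c) no assumed risk — not met.
So (1) is not satisfied (F OR F OR F).
(2) not (commercial use) — satisfied.
(3) not open/obvious — satisfied.
So Overall is not satisfied (F AND T AND T).
Exception (no signage posted) — not satisfied.
Result: main false OR exception false → false.

No — not liable.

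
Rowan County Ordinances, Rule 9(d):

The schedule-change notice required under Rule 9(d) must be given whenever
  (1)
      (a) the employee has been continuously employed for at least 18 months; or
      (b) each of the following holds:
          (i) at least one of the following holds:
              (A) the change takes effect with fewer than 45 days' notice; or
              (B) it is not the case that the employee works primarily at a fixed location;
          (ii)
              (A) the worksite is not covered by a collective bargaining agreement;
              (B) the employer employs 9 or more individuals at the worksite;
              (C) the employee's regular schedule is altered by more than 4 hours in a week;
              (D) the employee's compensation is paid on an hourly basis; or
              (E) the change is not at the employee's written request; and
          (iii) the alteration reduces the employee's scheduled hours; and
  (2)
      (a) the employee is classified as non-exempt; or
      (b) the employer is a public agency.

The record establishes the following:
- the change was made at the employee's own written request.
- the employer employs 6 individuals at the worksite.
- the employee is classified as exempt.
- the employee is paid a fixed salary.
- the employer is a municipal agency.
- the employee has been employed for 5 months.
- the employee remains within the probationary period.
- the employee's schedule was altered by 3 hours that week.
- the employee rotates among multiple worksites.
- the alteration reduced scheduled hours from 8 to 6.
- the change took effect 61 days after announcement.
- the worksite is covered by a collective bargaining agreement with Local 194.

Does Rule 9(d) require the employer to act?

No — not required.

(a) tenure ≥ 18 mo. — not met.
(A) < 45 days' notice — not satisfied.
(B) not (fixed location) — met.
(i): F OR T → true.
(A) no CBA — fails.
(B) ≥ 9 at site — not met.
(C) schedule shift > 4h — not satisfied.
(D) hourly-paid — not satisfied.
(E) not employee-requested — not met.
(ii): F OR F OR F OR F OR F → false.
(iii) hours reduced — satisfied.
(b) = T AND F AND T = false.
(1) = F OR F = false.
(a) non-exempt — not satisfied.
(b) public agency — holds.
(2): F OR T → true.
Overall = F AND T = false.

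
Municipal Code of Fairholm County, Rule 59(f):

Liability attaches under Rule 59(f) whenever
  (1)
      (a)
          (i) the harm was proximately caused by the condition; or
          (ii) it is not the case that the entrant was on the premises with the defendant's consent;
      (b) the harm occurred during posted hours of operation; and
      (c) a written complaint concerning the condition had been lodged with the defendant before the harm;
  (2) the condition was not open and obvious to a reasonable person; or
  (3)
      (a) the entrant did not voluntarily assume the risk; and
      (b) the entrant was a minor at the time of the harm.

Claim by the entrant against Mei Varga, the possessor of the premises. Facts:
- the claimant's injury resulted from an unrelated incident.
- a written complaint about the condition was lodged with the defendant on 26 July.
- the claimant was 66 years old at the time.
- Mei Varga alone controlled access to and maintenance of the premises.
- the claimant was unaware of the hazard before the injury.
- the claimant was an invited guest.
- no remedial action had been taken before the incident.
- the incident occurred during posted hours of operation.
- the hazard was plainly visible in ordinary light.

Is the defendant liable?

No — not liable.

(i) proximate cause — fails.
(ii) not (consent to enter) — fails.
(a) = F OR F = false.
(b) during posted hours — met.
(c) complaint lodged — met.
So (1) is not satisfied (F AND T AND T).
(2) not open/obvious — not met.
(a) no assumed risk — satisfied.
(b) entrant a minor — fails.
So (3) is not satisfied (T AND F).
Overall: F OR F OR F → false.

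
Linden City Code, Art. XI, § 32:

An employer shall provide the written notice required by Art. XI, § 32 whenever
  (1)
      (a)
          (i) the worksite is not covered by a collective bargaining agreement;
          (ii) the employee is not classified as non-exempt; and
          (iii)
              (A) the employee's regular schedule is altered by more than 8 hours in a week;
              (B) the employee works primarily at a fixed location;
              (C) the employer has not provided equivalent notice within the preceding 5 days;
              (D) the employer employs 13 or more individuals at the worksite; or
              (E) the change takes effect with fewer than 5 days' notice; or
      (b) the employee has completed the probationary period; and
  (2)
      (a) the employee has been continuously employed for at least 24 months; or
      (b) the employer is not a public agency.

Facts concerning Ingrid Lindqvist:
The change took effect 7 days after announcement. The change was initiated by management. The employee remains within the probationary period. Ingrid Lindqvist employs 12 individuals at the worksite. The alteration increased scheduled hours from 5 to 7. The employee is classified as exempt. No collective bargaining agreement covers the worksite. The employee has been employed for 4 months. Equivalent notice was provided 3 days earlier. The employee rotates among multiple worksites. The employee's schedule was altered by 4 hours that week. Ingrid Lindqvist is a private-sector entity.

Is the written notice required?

No — not required.

(i) no CBA — met.
(ii) not (non-exempt) — met.
(A) schedule shift > 8h — fails.
(B) fixed location — fails.
(C) no recent notice — fails.
(D) ≥ 13 at site — not met.
(E) < 5 days' notice — not met.
So (iii) is not satisfied (F OR F OR F OR F OR F).
(a) = T AND T AND F = false.
(b) past probation — fails.
So (1) is not satisfied (F OR F).
(a) tenure ≥ 24 mo. — not met.
(b) not (public agency) — holds.
(2): F OR T → true.
Overall: F AND T → false.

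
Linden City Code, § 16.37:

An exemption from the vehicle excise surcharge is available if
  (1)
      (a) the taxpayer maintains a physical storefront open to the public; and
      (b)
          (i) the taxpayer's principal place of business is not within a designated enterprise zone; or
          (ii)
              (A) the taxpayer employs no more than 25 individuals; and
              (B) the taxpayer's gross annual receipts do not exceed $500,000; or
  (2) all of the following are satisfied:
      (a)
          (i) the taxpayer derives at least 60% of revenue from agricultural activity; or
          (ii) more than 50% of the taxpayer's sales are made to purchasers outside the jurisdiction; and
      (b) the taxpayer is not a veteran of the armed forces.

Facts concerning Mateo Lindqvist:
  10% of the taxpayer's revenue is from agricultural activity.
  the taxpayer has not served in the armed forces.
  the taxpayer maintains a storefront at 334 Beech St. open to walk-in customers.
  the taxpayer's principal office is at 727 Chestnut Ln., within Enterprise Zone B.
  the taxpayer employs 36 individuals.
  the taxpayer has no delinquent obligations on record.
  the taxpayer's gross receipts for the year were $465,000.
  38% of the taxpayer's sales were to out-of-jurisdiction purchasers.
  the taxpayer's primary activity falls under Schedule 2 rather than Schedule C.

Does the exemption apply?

(a) has storefront — met.
(i) not (in enterprise zone) — fails.
(A) ≤ 25 employees — not satisfied.
(B) receipts ≤ $500,000 — satisfied.
(ii): F AND T → false.
(b) = F OR F = false.
So (1) is not satisfied (T AND F).
(i) ≥60% agricultural — fails.
(ii) >50% out-of-jur. sales — not satisfied.
So (a) is not satisfied (F OR F).
(b) not (veteran) — holds.
(2) = F AND T = false.
So Overall is not satisfied (F OR F).

No — not exempt.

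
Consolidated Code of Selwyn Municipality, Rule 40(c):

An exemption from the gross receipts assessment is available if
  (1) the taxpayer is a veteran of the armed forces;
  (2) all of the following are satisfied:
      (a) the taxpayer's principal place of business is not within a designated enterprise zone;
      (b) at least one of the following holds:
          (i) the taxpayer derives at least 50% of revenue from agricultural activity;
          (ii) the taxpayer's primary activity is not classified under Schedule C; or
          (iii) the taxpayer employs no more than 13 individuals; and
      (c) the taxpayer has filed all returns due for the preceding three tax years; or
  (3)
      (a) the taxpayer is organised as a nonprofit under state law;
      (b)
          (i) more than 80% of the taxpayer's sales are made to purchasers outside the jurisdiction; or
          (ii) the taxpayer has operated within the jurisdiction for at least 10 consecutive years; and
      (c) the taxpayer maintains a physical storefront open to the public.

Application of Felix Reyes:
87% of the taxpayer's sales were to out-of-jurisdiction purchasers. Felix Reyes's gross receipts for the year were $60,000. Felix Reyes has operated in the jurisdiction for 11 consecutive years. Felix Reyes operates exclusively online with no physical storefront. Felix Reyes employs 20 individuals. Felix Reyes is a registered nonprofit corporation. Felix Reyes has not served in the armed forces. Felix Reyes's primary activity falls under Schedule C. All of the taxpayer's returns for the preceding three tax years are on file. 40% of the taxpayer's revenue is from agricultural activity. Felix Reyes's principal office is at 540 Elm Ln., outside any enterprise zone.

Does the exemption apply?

(1) veteran — not satisfied.
(a) not (in enterprise zone) — met.
(i) ≥50% agricultural — fails.
(ii) not (Schedule C activity) — fails.
(iii) ≤ 13 employees — not satisfied.
So (b) is not satisfied (F OR F OR F).
(c) returns current — holds.
(2): T AND F AND T → false.
(a) nonprofit — met.
(i) >80% out-of-jur. sales — satisfied.
(ii) ≥ 10 yrs in jurisdiction — satisfied.
(b) = T OR T = true.
(c) has storefront — not met.
(3) = T AND T AND F = false.
Overall = F OR F OR F = false.

No — not exempt.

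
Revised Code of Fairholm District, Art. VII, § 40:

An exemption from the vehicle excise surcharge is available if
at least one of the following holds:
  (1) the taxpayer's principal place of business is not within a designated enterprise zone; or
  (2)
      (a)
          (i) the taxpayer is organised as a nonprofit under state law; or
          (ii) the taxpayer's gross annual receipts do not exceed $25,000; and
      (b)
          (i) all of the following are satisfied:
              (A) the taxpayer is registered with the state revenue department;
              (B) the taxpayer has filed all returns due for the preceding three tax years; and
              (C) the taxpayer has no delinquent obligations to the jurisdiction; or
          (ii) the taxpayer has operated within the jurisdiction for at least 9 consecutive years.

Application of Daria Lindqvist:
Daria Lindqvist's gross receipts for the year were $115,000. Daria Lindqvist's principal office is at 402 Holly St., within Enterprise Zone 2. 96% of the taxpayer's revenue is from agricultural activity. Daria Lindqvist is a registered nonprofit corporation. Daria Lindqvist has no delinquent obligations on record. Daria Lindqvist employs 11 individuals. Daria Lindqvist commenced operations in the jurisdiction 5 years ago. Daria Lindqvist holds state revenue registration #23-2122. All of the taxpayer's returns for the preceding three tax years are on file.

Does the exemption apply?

(1) not (in enterprise zone) — not met.
(i) nonprofit — met.
(ii) receipts ≤ $25,000 — not met.
(a): T OR F → true.
(A) state-registered — holds.
(B) returns current — met.
(C) no delinquency — satisfied.
(i): T AND T AND T → true.
(ii) ≥ 9 yrs in jurisdiction — not met.
(b): T OR F → true.
(2) = T AND T = true.
Overall: F OR T → true.

Yes — exempt.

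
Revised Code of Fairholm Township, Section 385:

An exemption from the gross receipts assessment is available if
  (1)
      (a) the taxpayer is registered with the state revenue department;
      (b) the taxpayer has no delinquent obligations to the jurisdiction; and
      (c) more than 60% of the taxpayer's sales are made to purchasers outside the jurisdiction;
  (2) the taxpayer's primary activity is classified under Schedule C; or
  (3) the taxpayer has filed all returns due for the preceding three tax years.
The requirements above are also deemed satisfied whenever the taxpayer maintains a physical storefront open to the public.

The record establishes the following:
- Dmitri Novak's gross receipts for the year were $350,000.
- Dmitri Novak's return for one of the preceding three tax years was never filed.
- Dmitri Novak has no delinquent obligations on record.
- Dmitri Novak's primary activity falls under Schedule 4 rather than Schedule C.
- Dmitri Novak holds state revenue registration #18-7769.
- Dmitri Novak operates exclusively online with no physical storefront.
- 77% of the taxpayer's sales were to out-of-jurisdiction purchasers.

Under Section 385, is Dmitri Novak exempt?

(a) state-registered — holds.
(b) no delinquency — holds.
(c) >60% out-of-jur. sales — holds.
(1): T AND T AND T → true.
(2) Schedule C activity — not satisfied.
(3) returns current — not satisfied.
Overall = T OR F OR F = true.
Exception (has storefront) — not satisfied.
Result: main true OR exception false → true.

Yes — exempt.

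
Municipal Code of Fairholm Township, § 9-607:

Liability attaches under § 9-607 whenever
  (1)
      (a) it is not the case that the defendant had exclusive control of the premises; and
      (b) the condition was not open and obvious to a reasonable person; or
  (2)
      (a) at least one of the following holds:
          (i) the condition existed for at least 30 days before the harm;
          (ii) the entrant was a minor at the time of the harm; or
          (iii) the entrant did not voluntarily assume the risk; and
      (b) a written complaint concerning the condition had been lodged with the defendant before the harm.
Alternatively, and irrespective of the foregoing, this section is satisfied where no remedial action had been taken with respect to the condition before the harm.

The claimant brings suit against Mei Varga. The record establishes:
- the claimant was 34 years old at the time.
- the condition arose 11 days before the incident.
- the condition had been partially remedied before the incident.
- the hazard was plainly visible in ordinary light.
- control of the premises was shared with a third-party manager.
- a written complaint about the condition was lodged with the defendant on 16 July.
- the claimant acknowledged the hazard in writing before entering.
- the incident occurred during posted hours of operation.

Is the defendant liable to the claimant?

No — not liable.

(a) not (exclusive control) — holds.
(b) not open/obvious — fails.
So (1) is not satisfied (T AND F).
(i) condition ≥30 days old — not met.
(ii) entrant a minor — not met.
(iii) no assumed risk — not satisfied.
(a) = F OR F OR F = false.
(b) complaint lodged — met.
(2) = F AND T = false.
So Overall is not satisfied (F OR F).
Exception (no remedial action) — not satisfied.
Result: main false OR exception false → false.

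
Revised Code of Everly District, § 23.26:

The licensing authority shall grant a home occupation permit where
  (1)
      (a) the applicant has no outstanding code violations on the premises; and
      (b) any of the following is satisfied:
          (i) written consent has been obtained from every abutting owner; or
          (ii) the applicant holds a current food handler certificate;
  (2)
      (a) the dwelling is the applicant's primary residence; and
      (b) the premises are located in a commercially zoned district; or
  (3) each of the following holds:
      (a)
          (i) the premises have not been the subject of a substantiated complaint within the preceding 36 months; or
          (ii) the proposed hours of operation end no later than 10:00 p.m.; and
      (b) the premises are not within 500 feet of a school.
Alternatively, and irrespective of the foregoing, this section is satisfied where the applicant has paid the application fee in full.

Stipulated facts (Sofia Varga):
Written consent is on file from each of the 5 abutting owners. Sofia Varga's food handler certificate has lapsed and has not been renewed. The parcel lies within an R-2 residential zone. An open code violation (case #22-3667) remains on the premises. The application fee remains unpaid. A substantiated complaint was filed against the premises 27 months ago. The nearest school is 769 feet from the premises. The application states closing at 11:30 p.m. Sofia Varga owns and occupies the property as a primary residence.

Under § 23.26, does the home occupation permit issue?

No — denied.

(a) no code violations — not met.
(i) all abutters consent — holds.
(ii) food handler cert. — fails.
(b) = T OR F = true.
(1): F AND T → false.
(a) primary residence — met.
(b) commercially zoned — not met.
(2) = T AND F = false.
(i) no complaint in 36 mo. — fails.
(ii) closes by 10 p.m. — fails.
(a): F OR F → false.
(b) ≥500 ft from school — satisfied.
So (3) is not satisfied (F AND T).
Overall: F OR F OR F → false.
Exception (fee paid) — not satisfied.
Result: main false OR exception false → false.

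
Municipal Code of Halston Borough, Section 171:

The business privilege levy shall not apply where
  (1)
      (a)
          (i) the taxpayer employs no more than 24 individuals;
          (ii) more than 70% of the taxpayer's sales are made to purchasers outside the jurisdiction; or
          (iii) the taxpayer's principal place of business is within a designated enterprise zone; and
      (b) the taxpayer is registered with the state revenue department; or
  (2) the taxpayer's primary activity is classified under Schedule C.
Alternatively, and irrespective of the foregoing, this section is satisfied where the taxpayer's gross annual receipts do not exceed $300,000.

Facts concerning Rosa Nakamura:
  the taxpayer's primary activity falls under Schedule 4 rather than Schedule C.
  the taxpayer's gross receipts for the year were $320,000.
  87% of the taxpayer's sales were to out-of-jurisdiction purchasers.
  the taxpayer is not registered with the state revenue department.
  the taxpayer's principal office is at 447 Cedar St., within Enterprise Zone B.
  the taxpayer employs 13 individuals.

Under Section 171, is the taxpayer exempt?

No — not exempt.

(i) ≤ 24 employees — met.
(ii) >70% out-of-jur. sales — satisfied.
(iii) in enterprise zone — met.
(a) = T OR T OR T = true.
(b) state-registered — not met.
(1): T AND F → false.
(2) Schedule C activity — fails.
So Overall is not satisfied (F OR F).
Exception (receipts ≤ $300,000) — not satisfied.
Result: main false OR exception false → false.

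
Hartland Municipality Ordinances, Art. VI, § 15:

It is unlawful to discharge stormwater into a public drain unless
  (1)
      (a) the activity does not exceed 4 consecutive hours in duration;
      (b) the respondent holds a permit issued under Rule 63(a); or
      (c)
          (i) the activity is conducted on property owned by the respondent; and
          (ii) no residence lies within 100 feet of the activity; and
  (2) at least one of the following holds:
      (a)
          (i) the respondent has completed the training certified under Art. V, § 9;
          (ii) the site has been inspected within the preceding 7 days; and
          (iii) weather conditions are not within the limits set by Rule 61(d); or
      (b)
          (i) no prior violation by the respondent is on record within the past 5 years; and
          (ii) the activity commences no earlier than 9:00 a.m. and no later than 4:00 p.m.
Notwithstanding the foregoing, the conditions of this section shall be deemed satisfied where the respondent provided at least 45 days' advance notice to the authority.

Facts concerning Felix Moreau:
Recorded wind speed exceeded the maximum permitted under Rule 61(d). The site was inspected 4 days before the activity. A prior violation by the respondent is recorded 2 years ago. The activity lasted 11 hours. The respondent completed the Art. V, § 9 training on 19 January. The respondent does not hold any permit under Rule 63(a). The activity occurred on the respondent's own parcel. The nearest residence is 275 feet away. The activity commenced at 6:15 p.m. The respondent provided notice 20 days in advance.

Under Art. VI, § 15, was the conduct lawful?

Yes — lawful.

(a) ≤ 4 hrs duration — not met.
(b) holds permit — not satisfied.
(i) own property — holds.
(ii) no residence in 100 ft — satisfied.
(c): T AND T → true.
(1) = F OR F OR T = true.
(i) training certified — holds.
(ii) site inspected — met.
(iii) not (weather ok) — holds.
So (a) is satisfied (T AND T AND T).
(i) no prior violation — not met.
(ii) start within hours — fails.
(b) = F AND F = false.
(2) = T OR F = true.
So Overall is satisfied (T AND T).
Exception (≥45 days' notice) — not satisfied.
Result: main true OR exception false → true.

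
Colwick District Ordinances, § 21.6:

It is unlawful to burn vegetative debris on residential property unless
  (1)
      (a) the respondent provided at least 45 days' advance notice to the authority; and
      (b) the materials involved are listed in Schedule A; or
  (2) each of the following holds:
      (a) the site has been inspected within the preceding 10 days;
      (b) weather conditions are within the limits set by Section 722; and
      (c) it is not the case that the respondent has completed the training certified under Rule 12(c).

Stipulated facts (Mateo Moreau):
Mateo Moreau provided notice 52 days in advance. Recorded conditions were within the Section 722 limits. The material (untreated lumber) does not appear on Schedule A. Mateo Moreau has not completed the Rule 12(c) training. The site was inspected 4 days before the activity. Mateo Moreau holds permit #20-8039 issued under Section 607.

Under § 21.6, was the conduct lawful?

(a) ≥45 days' notice — holds.
(b) Schedule A material — fails.
(1) = T AND F = false.
(a) site inspected — satisfied.
(b) weather ok — holds.
(c) not (training certified) — satisfied.
So (2) is satisfied (T AND T AND T).
So Overall is satisfied (F OR T).

Yes — lawful.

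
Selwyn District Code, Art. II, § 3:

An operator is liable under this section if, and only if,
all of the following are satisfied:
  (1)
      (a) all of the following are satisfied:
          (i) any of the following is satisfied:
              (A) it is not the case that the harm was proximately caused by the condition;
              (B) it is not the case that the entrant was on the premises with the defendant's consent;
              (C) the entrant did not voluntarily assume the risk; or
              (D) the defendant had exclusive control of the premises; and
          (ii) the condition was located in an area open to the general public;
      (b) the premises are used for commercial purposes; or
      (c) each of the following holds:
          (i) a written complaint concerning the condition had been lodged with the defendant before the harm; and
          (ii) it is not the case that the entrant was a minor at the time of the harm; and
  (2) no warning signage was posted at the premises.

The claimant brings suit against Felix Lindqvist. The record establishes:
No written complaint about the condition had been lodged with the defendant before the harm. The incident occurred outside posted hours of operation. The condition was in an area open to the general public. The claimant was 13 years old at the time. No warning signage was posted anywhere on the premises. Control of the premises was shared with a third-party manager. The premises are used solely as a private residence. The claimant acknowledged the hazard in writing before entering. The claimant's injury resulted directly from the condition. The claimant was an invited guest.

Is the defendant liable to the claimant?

(A) not (proximate cause) — not met.
(B) not (consent to enter) — not met.
(C) no assumed risk — not satisfied.
(D) exclusive control — fails.
So (i) is not satisfied (F OR F OR F OR F).
(ii) public area — met.
(a) = F AND T = false.
(b) commercial use — not met.
(i) complaint lodged — not satisfied.
(ii) not (entrant a minor) — not satisfied.
So (c) is not satisfied (F AND F).
(1): F OR F OR F → false.
(2) no signage posted — satisfied.
Overall: F AND T → false.

No — not liable.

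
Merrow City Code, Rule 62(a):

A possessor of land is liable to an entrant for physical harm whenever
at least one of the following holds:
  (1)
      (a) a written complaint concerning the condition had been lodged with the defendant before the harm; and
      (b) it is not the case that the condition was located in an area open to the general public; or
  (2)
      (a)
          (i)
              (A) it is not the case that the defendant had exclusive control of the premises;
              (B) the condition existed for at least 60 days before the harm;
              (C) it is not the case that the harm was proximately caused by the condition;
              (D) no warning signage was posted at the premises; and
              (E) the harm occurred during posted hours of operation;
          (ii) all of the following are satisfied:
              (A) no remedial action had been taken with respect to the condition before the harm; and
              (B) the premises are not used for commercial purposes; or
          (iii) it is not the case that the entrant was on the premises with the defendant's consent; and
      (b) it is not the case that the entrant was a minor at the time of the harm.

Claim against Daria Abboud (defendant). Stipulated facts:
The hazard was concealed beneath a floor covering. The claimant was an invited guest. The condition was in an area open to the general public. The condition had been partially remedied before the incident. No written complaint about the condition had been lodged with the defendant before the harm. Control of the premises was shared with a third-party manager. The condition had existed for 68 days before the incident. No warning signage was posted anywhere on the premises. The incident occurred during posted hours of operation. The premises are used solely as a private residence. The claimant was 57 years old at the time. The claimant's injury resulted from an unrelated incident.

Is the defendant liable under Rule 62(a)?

Yes — liable.

(a) complaint lodged — not satisfied.
(b) not (public area) — not met.
(1): F AND F → false.
(A) not (exclusive control) — satisfied.
(B) condition ≥60 days old — holds.
(C) not (proximate cause) — holds.
(D) no signage posted — holds.
(E) during posted hours — holds.
So (i) is satisfied (T AND T AND T AND T AND T).
(A) no remedial action — fails.
(B) not (commercial use) — satisfied.
(ii): F AND T → false.
(iii) not (consent to enter) — not met.
So (a) is satisfied (T OR F OR F).
(b) not (entrant a minor) — met.
(2): T AND T → true.
Overall = F OR T = true.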